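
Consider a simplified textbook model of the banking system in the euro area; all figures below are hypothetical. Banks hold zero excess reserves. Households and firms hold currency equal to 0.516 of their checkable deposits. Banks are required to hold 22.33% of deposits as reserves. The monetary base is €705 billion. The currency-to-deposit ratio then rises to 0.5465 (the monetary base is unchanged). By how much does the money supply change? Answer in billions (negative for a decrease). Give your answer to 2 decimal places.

Initially m₁ = (1 + 0.516) / (0.2233 + 0.516) ≈ 2.050588, so M₁ = 2.050588 × 705 ≈ 1445.6645 billion.
After the change m₂ = (1 + 0.5465) / (0.2233 + 0.5465) ≈ 2.008963, so M₂ = 2.008963 × 705 ≈ 1416.3189 billion.
ΔM = M₂ − M₁ = 1416.3189 − 1445.6645 = -29.3456 billion.

-29.35 billion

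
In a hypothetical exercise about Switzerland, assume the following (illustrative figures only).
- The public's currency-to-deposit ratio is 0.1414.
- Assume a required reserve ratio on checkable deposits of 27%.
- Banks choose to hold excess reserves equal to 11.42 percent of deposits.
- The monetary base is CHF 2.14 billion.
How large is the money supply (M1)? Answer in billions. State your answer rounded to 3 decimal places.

The money multiplier is m = (1 + c) / (rr + e + c) = (1 + 0.1414) / (0.27 + 0.1142 + 0.1414) ≈ 2.17161.
So M = m × MB = 2.17161 × 2.14 ≈ 4.6472 billion.

CHF 4.647 billion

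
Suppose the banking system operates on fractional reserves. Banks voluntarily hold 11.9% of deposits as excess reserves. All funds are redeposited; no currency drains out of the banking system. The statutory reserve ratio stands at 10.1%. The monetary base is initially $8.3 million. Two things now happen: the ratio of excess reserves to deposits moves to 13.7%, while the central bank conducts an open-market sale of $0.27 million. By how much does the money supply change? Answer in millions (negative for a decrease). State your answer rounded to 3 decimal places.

Before: m₁ = 1 / (0.101 + 0.119) ≈ 4.54545, MB₁ = 8.3, so M₁ = 4.54545 × 8.3 ≈ 37.7272 million.
After: m₂ = 1 / (0.101 + 0.137) ≈ 4.20168, MB₂ = 8.3 − 0.27 = 8.03, so M₂ = 4.20168 × 8.03 ≈ 33.7395 million.
ΔM = M₂ − M₁ = 33.7395 − 37.7272 = -3.9877 million.

-3.988 million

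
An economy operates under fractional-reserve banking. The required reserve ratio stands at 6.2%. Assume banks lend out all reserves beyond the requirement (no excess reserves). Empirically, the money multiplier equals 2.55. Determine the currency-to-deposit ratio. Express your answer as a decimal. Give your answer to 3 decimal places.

0.543

Using m = 2.55. From m = (1 + c)/(c + rr + e), rearranging gives 1 + c = m·(c + rr + e), so c·(1 − m) = m·(rr + e) − 1.
Hence c = [m·(rr + e) − 1]/(1 − m) = [2.55 × (0.062 + 0) − 1] / (1 − 2.55) ≈ 0.543161.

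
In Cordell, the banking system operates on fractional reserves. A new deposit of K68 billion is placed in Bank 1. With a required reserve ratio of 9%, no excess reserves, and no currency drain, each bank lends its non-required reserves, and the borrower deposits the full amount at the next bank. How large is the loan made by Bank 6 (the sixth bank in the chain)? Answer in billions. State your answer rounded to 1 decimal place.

K38.6 billion

Each bank lends a fraction (1 − rr) = 0.9100 of the deposit it receives, so Bank 6 receives 68·0.9100^5 and lends 68·0.9100^6 ≈ 38.6151 billion.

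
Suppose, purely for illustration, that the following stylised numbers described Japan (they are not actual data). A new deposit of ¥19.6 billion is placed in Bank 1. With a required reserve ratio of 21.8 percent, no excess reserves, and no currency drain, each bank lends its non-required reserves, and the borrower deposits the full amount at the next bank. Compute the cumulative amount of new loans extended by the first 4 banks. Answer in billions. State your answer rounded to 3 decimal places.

¥44.016 billion

Bank i lends (1 − rr)^i of the original deposit: Bank 1 lends 19.6·0.7820 = 15.3272, Bank 2 lends 19.6·0.7820² ≈ 11.9859, and so on.
Summing a geometric series: total = 19.6·[0.7820·(1 − 0.7820^4) / (1 − 0.7820)] ≈ 44.0157 billion.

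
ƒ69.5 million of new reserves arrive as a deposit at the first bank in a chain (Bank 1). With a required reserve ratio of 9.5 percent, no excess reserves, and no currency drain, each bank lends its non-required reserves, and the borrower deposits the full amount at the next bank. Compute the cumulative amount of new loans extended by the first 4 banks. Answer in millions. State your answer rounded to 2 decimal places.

Bank i lends (1 − rr)^i of the original deposit: Bank 1 lends 69.5·0.9050 = 62.8975, Bank 2 lends 69.5·0.9050² ≈ 56.9222, and so on.
Summing a geometric series: total = 69.5·[0.9050·(1 − 0.9050^4) / (1 − 0.9050)] ≈ 217.9551 million.

ƒ217.96 million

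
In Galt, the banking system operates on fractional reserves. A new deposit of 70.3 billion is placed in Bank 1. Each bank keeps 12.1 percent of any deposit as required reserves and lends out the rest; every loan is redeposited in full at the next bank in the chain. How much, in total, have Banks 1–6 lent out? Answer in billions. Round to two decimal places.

Bank i lends (1 − rr)^i of the original deposit: Bank 1 lends 70.3·0.8790 = 61.7937, Bank 2 lends 70.3·0.8790² ≈ 54.3167, and so on.
Summing a geometric series: total = 70.3·[0.8790·(1 − 0.8790^6) / (1 − 0.8790)] ≈ 275.1369 billion.

275.14 billion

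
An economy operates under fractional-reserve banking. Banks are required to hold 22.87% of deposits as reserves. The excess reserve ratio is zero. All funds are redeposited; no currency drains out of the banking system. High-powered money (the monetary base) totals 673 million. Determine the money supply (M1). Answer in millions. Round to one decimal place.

With no currency drain or excess reserves, the money multiplier is m = 1/rr = 1/0.2287 ≈ 4.37254.
Money supply M = m × MB = 4.37254 × 673 ≈ 2942.7194 million.

2942.7 million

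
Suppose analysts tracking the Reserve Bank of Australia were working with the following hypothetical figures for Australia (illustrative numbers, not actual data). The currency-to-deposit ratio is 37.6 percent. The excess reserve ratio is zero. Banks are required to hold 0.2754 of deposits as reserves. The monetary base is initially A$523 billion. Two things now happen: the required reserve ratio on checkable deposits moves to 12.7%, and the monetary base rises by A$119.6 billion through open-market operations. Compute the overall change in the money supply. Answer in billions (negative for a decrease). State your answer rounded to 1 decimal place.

Before: m₁ = (1 + 0.376) / (0.2754 + 0.376) ≈ 2.11237, MB₁ = 523, so M₁ = 2.11237 × 523 ≈ 1104.7695 billion.
After: m₂ = (1 + 0.376) / (0.127 + 0.376) ≈ 2.73559, MB₂ = 523 + 119.6 = 642.6, so M₂ = 2.73559 × 642.6 ≈ 1757.8901 billion.
ΔM = M₂ − M₁ = 1757.8901 − 1104.7695 = 653.1206 billion.

A$653.1 billion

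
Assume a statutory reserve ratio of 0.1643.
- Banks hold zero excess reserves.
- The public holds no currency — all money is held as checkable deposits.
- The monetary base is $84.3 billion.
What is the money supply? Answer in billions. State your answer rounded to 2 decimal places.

$513.09 billion

With no currency drain or excess reserves, the money multiplier is m = 1/rr = 1/0.1643 ≈ 6.08643.
Money supply M = m × MB = 6.08643 × 84.3 ≈ 513.086 billion.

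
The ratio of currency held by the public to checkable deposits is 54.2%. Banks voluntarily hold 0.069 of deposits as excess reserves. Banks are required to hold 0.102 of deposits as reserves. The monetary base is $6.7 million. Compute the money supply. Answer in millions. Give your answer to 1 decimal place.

$14.5 million

The money multiplier is m = (1 + c) / (rr + e + c) = (1 + 0.542) / (0.102 + 0.069 + 0.542) ≈ 2.1627.
So M = m × MB = 2.1627 × 6.7 ≈ 14.4901 million.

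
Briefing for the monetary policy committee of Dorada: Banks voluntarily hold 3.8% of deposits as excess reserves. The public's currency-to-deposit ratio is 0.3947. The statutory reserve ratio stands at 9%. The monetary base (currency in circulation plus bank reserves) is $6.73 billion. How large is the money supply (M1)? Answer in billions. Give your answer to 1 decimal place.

$18.0 billion

The money multiplier is m = (1 + c) / (rr + e + c) = (1 + 0.3947) / (0.09 + 0.038 + 0.3947) ≈ 2.6683.
So M = m × MB = 2.6683 × 6.73 ≈ 17.9577 billion.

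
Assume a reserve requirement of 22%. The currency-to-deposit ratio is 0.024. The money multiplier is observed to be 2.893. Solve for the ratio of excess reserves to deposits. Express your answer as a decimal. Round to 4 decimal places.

Using m = 2.893. Since m = (1 + c)/(c + rr + e), the denominator satisfies c + rr + e = (1 + c)/m = (1 + 0.024) / 2.893 ≈ 0.353958.
With c = 0.024 and rr = 0.22, the ratio of excess reserves to deposits is 0.353958 − 0.024 − 0.22 = 0.109958.

0.1100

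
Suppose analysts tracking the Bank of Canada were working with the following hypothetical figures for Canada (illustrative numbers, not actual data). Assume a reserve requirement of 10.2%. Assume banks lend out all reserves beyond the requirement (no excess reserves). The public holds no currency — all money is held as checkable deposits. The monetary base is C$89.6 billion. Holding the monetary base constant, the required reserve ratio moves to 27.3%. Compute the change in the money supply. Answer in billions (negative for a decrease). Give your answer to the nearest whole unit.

-550 billion

Initially m₁ = 1 / (0.102) ≈ 9.8039, so M₁ = 9.8039 × 89.6 ≈ 878.4294 billion.
After the change m₂ = 1 / (0.273) ≈ 3.6630, so M₂ = 3.6630 × 89.6 = 328.2048 billion.
ΔM = M₂ − M₁ = 328.2048 − 878.4294 = -550.2246 billion.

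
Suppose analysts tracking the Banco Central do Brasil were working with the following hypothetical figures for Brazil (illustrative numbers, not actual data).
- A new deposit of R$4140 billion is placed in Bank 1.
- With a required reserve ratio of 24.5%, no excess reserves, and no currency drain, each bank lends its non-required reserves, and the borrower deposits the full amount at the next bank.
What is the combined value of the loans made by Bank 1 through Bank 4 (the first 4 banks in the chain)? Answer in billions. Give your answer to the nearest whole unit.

R$8613 billion

Bank i lends (1 − rr)^i of the original deposit: Bank 1 lends 4140·0.7550 = 3125.7000, Bank 2 lends 4140·0.7550² = 2359.9035, and so on.
Summing a geometric series: total = 4140·[0.7550·(1 − 0.7550^4) / (1 − 0.7550)] ≈ 8612.5346 billion.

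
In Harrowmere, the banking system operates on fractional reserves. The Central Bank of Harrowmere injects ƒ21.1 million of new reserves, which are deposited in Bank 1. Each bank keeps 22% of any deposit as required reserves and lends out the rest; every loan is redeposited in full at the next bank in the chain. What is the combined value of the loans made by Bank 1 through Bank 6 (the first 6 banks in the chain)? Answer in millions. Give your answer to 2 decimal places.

ƒ57.96 million

Bank i lends (1 − rr)^i of the original deposit: Bank 1 lends 21.1·0.7800 = 16.4580, Bank 2 lends 21.1·0.7800² ≈ 12.8372, and so on.
Summing a geometric series: total = 21.1·[0.7800·(1 − 0.7800^6) / (1 − 0.7800)] ≈ 57.9621 million.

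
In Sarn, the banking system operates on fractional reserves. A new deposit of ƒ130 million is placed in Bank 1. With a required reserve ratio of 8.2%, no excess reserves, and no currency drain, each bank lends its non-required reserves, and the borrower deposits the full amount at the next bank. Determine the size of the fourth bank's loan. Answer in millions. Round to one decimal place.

ƒ92.3 million

Each bank lends a fraction (1 − rr) = 0.9180 of the deposit it receives, so Bank 4 receives 130·0.9180^3 and lends 130·0.9180^4 ≈ 92.3239 million.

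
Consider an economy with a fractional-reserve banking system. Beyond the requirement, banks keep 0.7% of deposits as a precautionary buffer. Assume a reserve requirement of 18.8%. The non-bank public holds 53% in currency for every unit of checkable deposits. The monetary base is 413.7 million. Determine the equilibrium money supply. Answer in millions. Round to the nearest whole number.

The money multiplier is m = (1 + c) / (rr + e + c) = (1 + 0.53) / (0.188 + 0.007 + 0.53) ≈ 2.1103.
So M = m × MB = 2.1103 × 413.7 ≈ 873.0311 million.

873 million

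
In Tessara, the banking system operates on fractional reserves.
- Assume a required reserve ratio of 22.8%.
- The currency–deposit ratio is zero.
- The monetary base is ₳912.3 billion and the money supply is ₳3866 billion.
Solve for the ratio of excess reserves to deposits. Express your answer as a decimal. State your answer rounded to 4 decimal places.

Using m = M/MB = 3866/912.3 ≈ 4.237641. Since m = (1 + c)/(c + rr + e), the denominator satisfies c + rr + e = (1 + c)/m = (1 + 0) / 4.237641 ≈ 0.235980.
With c = 0 and rr = 0.228, the ratio of excess reserves to deposits is 0.235980 − 0 − 0.228 = 0.00798.

0.0080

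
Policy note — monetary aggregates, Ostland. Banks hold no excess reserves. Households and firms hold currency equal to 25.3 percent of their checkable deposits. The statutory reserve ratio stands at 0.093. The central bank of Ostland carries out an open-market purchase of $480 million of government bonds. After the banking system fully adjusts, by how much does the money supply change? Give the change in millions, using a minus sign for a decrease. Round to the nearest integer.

$1738 million

The money multiplier is m = (1 + c) / (rr + c) = (1 + 0.253) / (0.093 + 0.253) ≈ 3.6214.
The purchase adds 480 million of base, so ΔM = m × ΔMB = 3.6214 × (+480) = 1738.272 million.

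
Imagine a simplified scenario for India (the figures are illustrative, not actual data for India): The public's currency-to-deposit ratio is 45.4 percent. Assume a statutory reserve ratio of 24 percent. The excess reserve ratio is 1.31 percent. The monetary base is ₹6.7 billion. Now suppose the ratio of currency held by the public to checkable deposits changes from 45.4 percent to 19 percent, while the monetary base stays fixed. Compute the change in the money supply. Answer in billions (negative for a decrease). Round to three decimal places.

₹4.217 billion

Initially m₁ = (1 + 0.454) / (0.24 + 0.0131 + 0.454) ≈ 2.05629, so M₁ = 2.05629 × 6.7 ≈ 13.7771 billion.
After the change m₂ = (1 + 0.19) / (0.24 + 0.0131 + 0.19) ≈ 2.68562, so M₂ = 2.68562 × 6.7 ≈ 17.9937 billion.
ΔM = M₂ − M₁ = 17.9937 − 13.7771 = 4.2166 billion.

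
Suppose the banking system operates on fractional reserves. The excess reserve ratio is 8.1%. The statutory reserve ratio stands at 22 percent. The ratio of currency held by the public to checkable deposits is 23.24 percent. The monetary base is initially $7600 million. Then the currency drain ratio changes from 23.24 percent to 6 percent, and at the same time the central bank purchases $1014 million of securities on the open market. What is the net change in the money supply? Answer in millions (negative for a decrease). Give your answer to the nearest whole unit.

Before: m₁ = (1 + 0.2324) / (0.22 + 0.081 + 0.2324) ≈ 2.31046, MB₁ = 7600, so M₁ = 2.31046 × 7600 = 17559.496 million.
After: m₂ = (1 + 0.06) / (0.22 + 0.081 + 0.06) ≈ 2.93629, MB₂ = 7600 + 1014 = 8614, so M₂ = 2.93629 × 8614 ≈ 25293.2021 million.
ΔM = M₂ − M₁ = 25293.2021 − 17559.496 = 7733.7061 million.

$7734 million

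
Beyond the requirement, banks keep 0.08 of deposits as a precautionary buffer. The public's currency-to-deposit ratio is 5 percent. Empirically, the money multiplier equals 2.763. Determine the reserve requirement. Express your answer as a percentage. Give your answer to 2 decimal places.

25.00%

Using m = 2.763. Since m = (1 + c)/(c + rr + e), the denominator satisfies c + rr + e = (1 + c)/m = (1 + 0.05) / 2.763 ≈ 0.380022.
With c = 0.05 and e = 0.08, the reserve requirement is 0.380022 − 0.05 − 0.08 = 0.250022.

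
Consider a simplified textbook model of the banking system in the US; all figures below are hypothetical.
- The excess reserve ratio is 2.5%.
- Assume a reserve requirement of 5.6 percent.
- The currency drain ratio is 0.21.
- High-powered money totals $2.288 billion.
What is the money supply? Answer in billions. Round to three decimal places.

$9.514 billion

The money multiplier is m = (1 + c) / (rr + e + c) = (1 + 0.21) / (0.056 + 0.025 + 0.21) ≈ 4.15808.
So M = m × MB = 4.15808 × 2.288 ≈ 9.5137 billion.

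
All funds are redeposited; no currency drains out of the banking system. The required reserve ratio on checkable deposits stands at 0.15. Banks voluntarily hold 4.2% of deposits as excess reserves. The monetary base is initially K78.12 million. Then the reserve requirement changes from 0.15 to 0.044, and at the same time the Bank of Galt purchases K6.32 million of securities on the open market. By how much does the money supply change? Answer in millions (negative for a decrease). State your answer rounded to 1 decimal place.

K575.0 million

Before: m₁ = 1 / (0.15 + 0.042) ≈ 5.2083, MB₁ = 78.12, so M₁ = 5.2083 × 78.12 ≈ 406.8724 million.
After: m₂ = 1 / (0.044 + 0.042) ≈ 11.6279, MB₂ = 78.12 + 6.32 = 84.44, so M₂ = 11.6279 × 84.44 ≈ 981.8599 million.
ΔM = M₂ − M₁ = 981.8599 − 406.8724 = 574.9875 million.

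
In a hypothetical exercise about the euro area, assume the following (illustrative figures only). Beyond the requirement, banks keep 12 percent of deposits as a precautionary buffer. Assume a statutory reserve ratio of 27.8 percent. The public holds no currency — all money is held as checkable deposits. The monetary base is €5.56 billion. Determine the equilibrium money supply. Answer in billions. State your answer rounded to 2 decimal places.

€13.97 billion

The money multiplier is m = 1 / (rr + e) = 1 / (0.278 + 0.12) ≈ 2.5126.
So M = m × MB = 2.5126 × 5.56 ≈ 13.9701 billion.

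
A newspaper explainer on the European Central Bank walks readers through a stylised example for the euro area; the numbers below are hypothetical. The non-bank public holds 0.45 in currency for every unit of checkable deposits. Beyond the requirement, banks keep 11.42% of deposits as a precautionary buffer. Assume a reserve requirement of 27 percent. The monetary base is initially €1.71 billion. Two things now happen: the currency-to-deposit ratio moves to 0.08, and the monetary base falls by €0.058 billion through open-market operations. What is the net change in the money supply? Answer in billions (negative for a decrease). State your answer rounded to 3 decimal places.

€0.871 billion

Before: m₁ = (1 + 0.45) / (0.27 + 0.1142 + 0.45) ≈ 1.73819, MB₁ = 1.71, so M₁ = 1.73819 × 1.71 ≈ 2.9723 billion.
After: m₂ = (1 + 0.08) / (0.27 + 0.1142 + 0.08) ≈ 2.32658, MB₂ = 1.71 − 0.058 = 1.652, so M₂ = 2.32658 × 1.652 ≈ 3.8435 billion.
ΔM = M₂ − M₁ = 3.8435 − 2.9723 = 0.8712 billion.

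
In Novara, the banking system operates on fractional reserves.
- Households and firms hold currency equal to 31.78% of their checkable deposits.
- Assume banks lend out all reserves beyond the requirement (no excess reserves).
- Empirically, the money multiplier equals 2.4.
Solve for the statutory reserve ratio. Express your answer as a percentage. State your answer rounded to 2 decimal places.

Using m = 2.4. Since m = (1 + c)/(c + rr + e), the denominator satisfies c + rr + e = (1 + c)/m = (1 + 0.3178) / 2.4 ≈ 0.549083.
With c = 0.3178 and e = 0, the statutory reserve ratio is 0.549083 − 0.3178 − 0 = 0.231283.

23.13%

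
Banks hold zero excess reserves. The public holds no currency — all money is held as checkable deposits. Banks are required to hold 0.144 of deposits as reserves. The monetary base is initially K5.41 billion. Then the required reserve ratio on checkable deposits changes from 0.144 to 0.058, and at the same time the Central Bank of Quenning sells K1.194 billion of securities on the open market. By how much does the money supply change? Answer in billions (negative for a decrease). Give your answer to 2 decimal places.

K35.12 billion

Before: m₁ = 1 / (0.144) ≈ 6.9444, MB₁ = 5.41, so M₁ = 6.9444 × 5.41 ≈ 37.5692 billion.
After: m₂ = 1 / (0.058) ≈ 17.2414, MB₂ = 5.41 − 1.194 = 4.216, so M₂ = 17.2414 × 4.216 ≈ 72.6897 billion.
ΔM = M₂ − M₁ = 72.6897 − 37.5692 = 35.1205 billion.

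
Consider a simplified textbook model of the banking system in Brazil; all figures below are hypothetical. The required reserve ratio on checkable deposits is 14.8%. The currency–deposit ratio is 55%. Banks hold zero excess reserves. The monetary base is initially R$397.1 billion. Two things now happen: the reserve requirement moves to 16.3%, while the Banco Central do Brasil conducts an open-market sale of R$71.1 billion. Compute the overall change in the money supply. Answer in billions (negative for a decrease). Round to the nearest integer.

Before: m₁ = (1 + 0.55) / (0.148 + 0.55) ≈ 2.2206, MB₁ = 397.1, so M₁ = 2.2206 × 397.1 ≈ 881.8003 billion.
After: m₂ = (1 + 0.55) / (0.163 + 0.55) ≈ 2.1739, MB₂ = 397.1 − 71.1 = 326, so M₂ = 2.1739 × 326 = 708.6914 billion.
ΔM = M₂ − M₁ = 708.6914 − 881.8003 = -173.1089 billion.

-173 billion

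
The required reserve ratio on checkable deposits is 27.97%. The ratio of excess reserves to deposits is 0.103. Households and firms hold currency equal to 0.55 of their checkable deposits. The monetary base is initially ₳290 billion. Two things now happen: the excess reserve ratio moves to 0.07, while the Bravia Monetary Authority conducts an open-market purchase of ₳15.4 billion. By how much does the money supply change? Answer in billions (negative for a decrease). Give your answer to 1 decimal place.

₳44.2 billion

Before: m₁ = (1 + 0.55) / (0.2797 + 0.103 + 0.55) ≈ 1.66184, MB₁ = 290, so M₁ = 1.66184 × 290 = 481.9336 billion.
After: m₂ = (1 + 0.55) / (0.2797 + 0.07 + 0.55) ≈ 1.72280, MB₂ = 290 + 15.4 = 305.4, so M₂ = 1.72280 × 305.4 ≈ 526.1431 billion.
ΔM = M₂ − M₁ = 526.1431 − 481.9336 = 44.2095 billion.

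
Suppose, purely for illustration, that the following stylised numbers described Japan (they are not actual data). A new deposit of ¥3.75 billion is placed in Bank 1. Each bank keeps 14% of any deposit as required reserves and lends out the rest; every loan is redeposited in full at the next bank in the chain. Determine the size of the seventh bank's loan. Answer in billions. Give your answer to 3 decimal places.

Each bank lends a fraction (1 − rr) = 0.8600 of the deposit it receives, so Bank 7 receives 3.75·0.8600^6 and lends 3.75·0.8600^7 ≈ 1.3047 billion.

¥1.305 billion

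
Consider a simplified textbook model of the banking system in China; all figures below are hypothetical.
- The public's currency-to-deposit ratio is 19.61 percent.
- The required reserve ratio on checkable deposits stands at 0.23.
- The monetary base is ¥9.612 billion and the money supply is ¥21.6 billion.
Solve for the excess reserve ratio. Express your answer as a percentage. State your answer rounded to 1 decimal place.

10.6%

Using m = M/MB = 21.6/9.612 ≈ 2.247191. Since m = (1 + c)/(c + rr + e), the denominator satisfies c + rr + e = (1 + c)/m = (1 + 0.1961) / 2.247191 ≈ 0.532265.
With c = 0.1961 and rr = 0.23, the excess reserve ratio is 0.532265 − 0.1961 − 0.23 = 0.106165.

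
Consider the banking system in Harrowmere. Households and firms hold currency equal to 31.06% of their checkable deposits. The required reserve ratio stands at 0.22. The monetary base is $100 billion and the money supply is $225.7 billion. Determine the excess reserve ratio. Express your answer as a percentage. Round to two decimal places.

5.01%

Using m = M/MB = 225.7/100 = 2.257000. Since m = (1 + c)/(c + rr + e), the denominator satisfies c + rr + e = (1 + c)/m = (1 + 0.3106) / 2.257000 ≈ 0.580682.
With c = 0.3106 and rr = 0.22, the excess reserve ratio is 0.580682 − 0.3106 − 0.22 = 0.050082.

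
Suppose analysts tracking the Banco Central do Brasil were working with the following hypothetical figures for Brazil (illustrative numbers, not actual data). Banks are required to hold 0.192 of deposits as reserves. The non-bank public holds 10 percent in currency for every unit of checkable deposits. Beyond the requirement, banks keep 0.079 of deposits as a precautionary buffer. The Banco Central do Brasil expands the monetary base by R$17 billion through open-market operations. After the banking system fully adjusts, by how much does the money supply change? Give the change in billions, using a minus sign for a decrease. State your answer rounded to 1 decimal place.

R$50.4 billion

The money multiplier is m = (1 + c) / (rr + e + c) = (1 + 0.1) / (0.192 + 0.079 + 0.1) ≈ 2.9650.
The purchase adds 17 billion of base, so ΔM = m × ΔMB = 2.9650 × (+17) = 50.405 billion.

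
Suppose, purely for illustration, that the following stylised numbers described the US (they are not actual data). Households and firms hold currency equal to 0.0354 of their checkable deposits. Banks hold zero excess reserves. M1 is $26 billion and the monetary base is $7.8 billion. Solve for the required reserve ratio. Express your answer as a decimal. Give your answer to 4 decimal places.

0.2752

Using m = M/MB = 26/7.8 ≈ 3.333333. Since m = (1 + c)/(c + rr + e), the denominator satisfies c + rr + e = (1 + c)/m = (1 + 0.0354) / 3.333333 ≈ 0.310620.
With c = 0.0354 and e = 0, the required reserve ratio is 0.310620 − 0.0354 − 0 = 0.27522.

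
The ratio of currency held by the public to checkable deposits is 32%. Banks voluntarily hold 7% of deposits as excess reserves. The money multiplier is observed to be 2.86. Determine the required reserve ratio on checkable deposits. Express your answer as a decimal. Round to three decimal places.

0.072

Using m = 2.86. Since m = (1 + c)/(c + rr + e), the denominator satisfies c + rr + e = (1 + c)/m = (1 + 0.32) / 2.86 ≈ 0.461538.
With c = 0.32 and e = 0.07, the required reserve ratio on checkable deposits is 0.461538 − 0.32 − 0.07 = 0.071538.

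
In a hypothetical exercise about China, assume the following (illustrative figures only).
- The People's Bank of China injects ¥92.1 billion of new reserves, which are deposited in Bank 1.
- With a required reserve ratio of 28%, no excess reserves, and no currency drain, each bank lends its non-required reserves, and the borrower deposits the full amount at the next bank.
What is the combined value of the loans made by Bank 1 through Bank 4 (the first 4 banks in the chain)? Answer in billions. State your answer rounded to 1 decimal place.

Bank i lends (1 − rr)^i of the original deposit: Bank 1 lends 92.1·0.7200 = 66.3120, Bank 2 lends 92.1·0.7200² ≈ 47.7446, and so on.
Summing a geometric series: total = 92.1·[0.7200·(1 − 0.7200^4) / (1 − 0.7200)] ≈ 173.1836 billion.

¥173.2 billion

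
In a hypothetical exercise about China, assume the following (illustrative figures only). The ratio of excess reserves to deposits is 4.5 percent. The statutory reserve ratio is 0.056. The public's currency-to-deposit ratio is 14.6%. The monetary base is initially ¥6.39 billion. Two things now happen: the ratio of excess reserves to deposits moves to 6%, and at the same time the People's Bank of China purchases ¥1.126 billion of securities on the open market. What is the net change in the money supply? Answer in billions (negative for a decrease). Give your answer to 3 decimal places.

¥3.228 billion

Before: m₁ = (1 + 0.146) / (0.056 + 0.045 + 0.146) ≈ 4.63968, MB₁ = 6.39, so M₁ = 4.63968 × 6.39 ≈ 29.6476 billion.
After: m₂ = (1 + 0.146) / (0.056 + 0.06 + 0.146) ≈ 4.37405, MB₂ = 6.39 + 1.126 = 7.516, so M₂ = 4.37405 × 7.516 ≈ 32.8754 billion.
ΔM = M₂ − M₁ = 32.8754 − 29.6476 = 3.2278 billion.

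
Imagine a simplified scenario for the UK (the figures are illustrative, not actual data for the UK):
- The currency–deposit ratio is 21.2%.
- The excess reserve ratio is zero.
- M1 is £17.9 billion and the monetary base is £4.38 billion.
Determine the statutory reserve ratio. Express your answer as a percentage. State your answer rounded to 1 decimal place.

8.5%

Using m = M/MB = 17.9/4.38 ≈ 4.086758. Since m = (1 + c)/(c + rr + e), the denominator satisfies c + rr + e = (1 + c)/m = (1 + 0.212) / 4.086758 ≈ 0.296568.
With c = 0.212 and e = 0, the statutory reserve ratio is 0.296568 − 0.212 − 0 = 0.084568.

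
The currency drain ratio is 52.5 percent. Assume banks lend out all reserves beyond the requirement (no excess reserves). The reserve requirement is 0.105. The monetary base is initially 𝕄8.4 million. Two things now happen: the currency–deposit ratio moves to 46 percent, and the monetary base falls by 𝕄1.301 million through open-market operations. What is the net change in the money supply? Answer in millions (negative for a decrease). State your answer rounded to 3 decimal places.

Before: m₁ = (1 + 0.525) / (0.105 + 0.525) ≈ 2.42063, MB₁ = 8.4, so M₁ = 2.42063 × 8.4 ≈ 20.3333 million.
After: m₂ = (1 + 0.46) / (0.105 + 0.46) ≈ 2.58407, MB₂ = 8.4 − 1.301 = 7.099, so M₂ = 2.58407 × 7.099 ≈ 18.3443 million.
ΔM = M₂ − M₁ = 18.3443 − 20.3333 = -1.989 million.

-1.989 million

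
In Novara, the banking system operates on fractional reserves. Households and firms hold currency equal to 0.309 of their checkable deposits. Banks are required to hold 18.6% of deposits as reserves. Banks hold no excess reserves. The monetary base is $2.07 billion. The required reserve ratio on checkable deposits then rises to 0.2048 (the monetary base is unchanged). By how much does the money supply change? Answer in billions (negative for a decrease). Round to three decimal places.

-0.200 billion

Initially m₁ = (1 + 0.309) / (0.186 + 0.309) ≈ 2.64444, so M₁ = 2.64444 × 2.07 ≈ 5.474 billion.
After the change m₂ = (1 + 0.309) / (0.2048 + 0.309) ≈ 2.54768, so M₂ = 2.54768 × 2.07 ≈ 5.2737 billion.
ΔM = M₂ − M₁ = 5.2737 − 5.474 = -0.2003 billion.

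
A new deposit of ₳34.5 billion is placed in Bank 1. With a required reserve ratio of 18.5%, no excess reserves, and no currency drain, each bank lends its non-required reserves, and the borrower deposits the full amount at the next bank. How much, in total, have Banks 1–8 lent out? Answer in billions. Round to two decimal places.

₳122.40 billion

Bank i lends (1 − rr)^i of the original deposit: Bank 1 lends 34.5·0.8150 = 28.1175, Bank 2 lends 34.5·0.8150² ≈ 22.9158, and so on.
Summing a geometric series: total = 34.5·[0.8150·(1 − 0.8150^8) / (1 − 0.8150)] ≈ 122.4019 billion.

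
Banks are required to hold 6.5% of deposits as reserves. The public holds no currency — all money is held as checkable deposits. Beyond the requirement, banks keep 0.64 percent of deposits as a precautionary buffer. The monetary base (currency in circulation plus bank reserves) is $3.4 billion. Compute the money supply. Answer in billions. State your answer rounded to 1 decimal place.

The money multiplier is m = 1 / (rr + e) = 1 / (0.065 + 0.0064) ≈ 14.0056.
So M = m × MB = 14.0056 × 3.4 ≈ 47.619 billion.

$47.6 billion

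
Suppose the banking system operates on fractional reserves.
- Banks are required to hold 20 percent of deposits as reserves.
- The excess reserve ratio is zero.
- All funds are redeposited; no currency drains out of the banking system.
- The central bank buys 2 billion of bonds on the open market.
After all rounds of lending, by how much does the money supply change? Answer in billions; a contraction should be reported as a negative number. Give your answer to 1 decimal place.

10.0 billion

The simple money multiplier is m = 1/rr = 1/0.2 = 5.
An open-market purchase increases the monetary base by 2 billion, so ΔM = m × ΔMB = 5 × 2 = 10 billion.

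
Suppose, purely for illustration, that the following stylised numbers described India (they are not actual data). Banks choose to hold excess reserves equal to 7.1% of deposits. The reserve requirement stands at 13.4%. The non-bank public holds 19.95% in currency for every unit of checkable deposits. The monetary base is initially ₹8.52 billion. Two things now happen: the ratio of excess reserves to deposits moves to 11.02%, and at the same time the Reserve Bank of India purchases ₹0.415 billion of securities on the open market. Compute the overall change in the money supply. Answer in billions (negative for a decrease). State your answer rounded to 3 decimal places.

Before: m₁ = (1 + 0.1995) / (0.134 + 0.071 + 0.1995) ≈ 2.96539, MB₁ = 8.52, so M₁ = 2.96539 × 8.52 ≈ 25.2651 billion.
After: m₂ = (1 + 0.1995) / (0.134 + 0.1102 + 0.1995) ≈ 2.70340, MB₂ = 8.52 + 0.415 = 8.935, so M₂ = 2.70340 × 8.935 ≈ 24.1549 billion.
ΔM = M₂ − M₁ = 24.1549 − 25.2651 = -1.1102 billion.

-1.110 billion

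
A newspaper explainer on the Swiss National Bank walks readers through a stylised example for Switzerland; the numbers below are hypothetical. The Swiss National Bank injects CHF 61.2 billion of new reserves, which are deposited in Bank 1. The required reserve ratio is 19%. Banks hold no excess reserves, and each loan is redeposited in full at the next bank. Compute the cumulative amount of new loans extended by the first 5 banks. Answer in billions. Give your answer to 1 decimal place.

CHF 169.9 billion

Bank i lends (1 − rr)^i of the original deposit: Bank 1 lends 61.2·0.8100 = 49.5720, Bank 2 lends 61.2·0.8100² ≈ 40.1533, and so on.
Summing a geometric series: total = 61.2·[0.8100·(1 − 0.8100^5) / (1 − 0.8100)] ≈ 169.9332 billion.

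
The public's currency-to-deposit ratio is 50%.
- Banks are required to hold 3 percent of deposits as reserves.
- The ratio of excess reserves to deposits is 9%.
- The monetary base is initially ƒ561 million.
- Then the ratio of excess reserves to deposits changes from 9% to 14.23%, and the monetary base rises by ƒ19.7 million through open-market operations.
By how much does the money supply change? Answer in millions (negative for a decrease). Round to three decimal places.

Before: m₁ = (1 + 0.5) / (0.03 + 0.09 + 0.5) ≈ 2.4193548, MB₁ = 561, so M₁ = 2.4193548 × 561 ≈ 1357.258 million.
After: m₂ = (1 + 0.5) / (0.03 + 0.1423 + 0.5) ≈ 2.2311468, MB₂ = 561 + 19.7 = 580.7, so M₂ = 2.2311468 × 580.7 ≈ 1295.6269 million.
ΔM = M₂ − M₁ = 1295.6269 − 1357.258 = -61.6311 million.

-61.631 million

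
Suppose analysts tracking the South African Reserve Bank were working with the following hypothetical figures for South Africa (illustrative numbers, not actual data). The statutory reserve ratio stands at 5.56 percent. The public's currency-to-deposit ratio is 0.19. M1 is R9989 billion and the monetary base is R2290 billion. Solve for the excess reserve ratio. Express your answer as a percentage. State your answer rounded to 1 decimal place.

Using m = M/MB = 9989/2290 ≈ 4.362009. Since m = (1 + c)/(c + rr + e), the denominator satisfies c + rr + e = (1 + c)/m = (1 + 0.19) / 4.362009 ≈ 0.272810.
With c = 0.19 and rr = 0.0556, the excess reserve ratio is 0.272810 − 0.19 − 0.0556 = 0.02721.

2.7%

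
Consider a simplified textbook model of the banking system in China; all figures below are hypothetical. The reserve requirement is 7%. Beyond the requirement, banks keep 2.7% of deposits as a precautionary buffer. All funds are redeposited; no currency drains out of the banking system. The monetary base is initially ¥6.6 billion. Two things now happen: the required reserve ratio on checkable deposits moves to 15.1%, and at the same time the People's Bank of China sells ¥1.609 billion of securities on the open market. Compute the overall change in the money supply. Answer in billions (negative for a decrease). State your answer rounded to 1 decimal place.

Before: m₁ = 1 / (0.07 + 0.027) ≈ 10.3093, MB₁ = 6.6, so M₁ = 10.3093 × 6.6 ≈ 68.0414 billion.
After: m₂ = 1 / (0.151 + 0.027) ≈ 5.6180, MB₂ = 6.6 − 1.609 = 4.991, so M₂ = 5.6180 × 4.991 ≈ 28.0394 billion.
ΔM = M₂ − M₁ = 28.0394 − 68.0414 = -40.002 billion.

-40.0 billion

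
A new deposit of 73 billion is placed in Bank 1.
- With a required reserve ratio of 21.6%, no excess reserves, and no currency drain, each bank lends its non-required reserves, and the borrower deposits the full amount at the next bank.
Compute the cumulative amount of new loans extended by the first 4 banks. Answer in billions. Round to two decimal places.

Bank i lends (1 − rr)^i of the original deposit: Bank 1 lends 73·0.7840 = 57.2320, Bank 2 lends 73·0.7840² ≈ 44.8699, and so on.
Summing a geometric series: total = 73·[0.7840·(1 − 0.7840^4) / (1 − 0.7840)] ≈ 164.8594 billion.

164.86 billion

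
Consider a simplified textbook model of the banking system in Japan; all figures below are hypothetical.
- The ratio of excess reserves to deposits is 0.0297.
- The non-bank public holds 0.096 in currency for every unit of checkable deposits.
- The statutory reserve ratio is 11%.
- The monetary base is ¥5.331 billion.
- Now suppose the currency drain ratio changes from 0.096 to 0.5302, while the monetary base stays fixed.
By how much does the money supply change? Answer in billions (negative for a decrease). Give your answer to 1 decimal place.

-12.6 billion

Initially m₁ = (1 + 0.096) / (0.11 + 0.0297 + 0.096) ≈ 4.65, so M₁ = 4.65 × 5.331 ≈ 24.7892 billion.
After the change m₂ = (1 + 0.5302) / (0.11 + 0.0297 + 0.5302) ≈ 2.2842, so M₂ = 2.2842 × 5.331 ≈ 12.1771 billion.
ΔM = M₂ − M₁ = 12.1771 − 24.7892 = -12.6121 billion.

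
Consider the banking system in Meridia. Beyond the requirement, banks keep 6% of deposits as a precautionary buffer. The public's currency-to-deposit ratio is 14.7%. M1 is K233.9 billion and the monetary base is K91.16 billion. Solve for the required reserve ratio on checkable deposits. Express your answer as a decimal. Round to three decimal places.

Using m = M/MB = 233.9/91.16 ≈ 2.565818. Since m = (1 + c)/(c + rr + e), the denominator satisfies c + rr + e = (1 + c)/m = (1 + 0.147) / 2.565818 ≈ 0.447031.
With c = 0.147 and e = 0.06, the required reserve ratio on checkable deposits is 0.447031 − 0.147 − 0.06 = 0.240031.

0.240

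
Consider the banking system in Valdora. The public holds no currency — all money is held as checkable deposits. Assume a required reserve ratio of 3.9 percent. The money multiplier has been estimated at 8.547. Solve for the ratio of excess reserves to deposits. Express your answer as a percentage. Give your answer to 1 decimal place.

7.8%

Using m = 8.547. Since m = (1 + c)/(c + rr + e), the denominator satisfies c + rr + e = (1 + c)/m = (1 + 0) / 8.547 ≈ 0.117000.
With c = 0 and rr = 0.039, the ratio of excess reserves to deposits is 0.117000 − 0 − 0.039 = 0.078.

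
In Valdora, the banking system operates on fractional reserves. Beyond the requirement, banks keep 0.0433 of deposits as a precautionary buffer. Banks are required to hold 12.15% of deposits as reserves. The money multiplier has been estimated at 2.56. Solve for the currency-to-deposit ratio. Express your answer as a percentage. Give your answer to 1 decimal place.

Using m = 2.56. From m = (1 + c)/(c + rr + e), rearranging gives 1 + c = m·(c + rr + e), so c·(1 − m) = m·(rr + e) − 1.
Hence c = [m·(rr + e) − 1]/(1 − m) = [2.56 × (0.1215 + 0.0433) − 1] / (1 − 2.56) ≈ 0.370585.

37.1%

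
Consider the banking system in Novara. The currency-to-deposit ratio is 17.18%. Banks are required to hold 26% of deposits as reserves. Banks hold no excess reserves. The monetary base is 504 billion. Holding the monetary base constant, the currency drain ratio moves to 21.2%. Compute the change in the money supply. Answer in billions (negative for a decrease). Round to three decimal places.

Initially m₁ = (1 + 0.1718) / (0.26 + 0.1718) ≈ 2.7137564, so M₁ = 2.7137564 × 504 ≈ 1367.7332 billion.
After the change m₂ = (1 + 0.212) / (0.26 + 0.212) ≈ 2.5677966, so M₂ = 2.5677966 × 504 ≈ 1294.1695 billion.
ΔM = M₂ − M₁ = 1294.1695 − 1367.7332 = -73.5637 billion.

-73.564 billion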